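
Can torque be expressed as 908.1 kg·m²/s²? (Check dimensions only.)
Yes

torque has SI base units: kg * m^2 / s^2
kg·m²/s² reduces to the same SI base units, so it is a valid unit for torque.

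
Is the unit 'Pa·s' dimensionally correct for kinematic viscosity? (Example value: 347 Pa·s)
No

kinematic viscosity has SI base units: m^2 / s
Pa·s does NOT reduce to m^2 / s; a valid unit for kinematic viscosity would be e.g. m²/s.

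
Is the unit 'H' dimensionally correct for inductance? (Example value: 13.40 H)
Yes

inductance has SI base units: kg * m^2 / (A^2 * s^2)
H reduces to the same SI base units, so it is a valid unit for inductance.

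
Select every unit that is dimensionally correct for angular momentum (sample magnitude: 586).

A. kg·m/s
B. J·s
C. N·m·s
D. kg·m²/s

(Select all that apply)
B, C, D

angular momentum has SI base units: kg * m^2 / s

Checking each option against kg * m^2 / s:
  A. kg·m/s: ✗ does not match
  B. J·s: ✓ matches
  C. N·m·s: ✓ matches
  D. kg·m²/s: ✓ matches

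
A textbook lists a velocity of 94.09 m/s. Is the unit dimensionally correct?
Yes

velocity has SI base units: m / s
m/s reduces to the same SI base units, so it is a valid unit for velocity.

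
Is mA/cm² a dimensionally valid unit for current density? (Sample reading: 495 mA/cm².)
Yes

current density has SI base units: A / m^2
mA/cm² reduces to the same SI base units, so it is a valid unit for current density.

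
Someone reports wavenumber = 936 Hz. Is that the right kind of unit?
No

wavenumber has SI base units: 1 / m
Hz does NOT reduce to 1 / m; a valid unit for wavenumber would be e.g. 1/m.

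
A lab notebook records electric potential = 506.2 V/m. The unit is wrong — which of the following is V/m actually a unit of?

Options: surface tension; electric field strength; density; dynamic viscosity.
electric field strength

electric potential should have units dimensionally equivalent to kg * m^2 / (A * s^3) (e.g. V).
The given unit 'V/m' reduces to kg * m / (A * s^3). Of the listed options, that is the dimensionality of electric field strength.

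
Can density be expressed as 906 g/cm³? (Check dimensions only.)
Yes

density has SI base units: kg / m^3
g/cm³ reduces to the same SI base units, so it is a valid unit for density.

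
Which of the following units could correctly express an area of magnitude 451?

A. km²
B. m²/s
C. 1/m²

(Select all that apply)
A

area has SI base units: m^2

Checking each option against m^2:
  A. km²: ✓ matches
  B. m²/s: ✗ does not match
  C. 1/m²: ✗ does not match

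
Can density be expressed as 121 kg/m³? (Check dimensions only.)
Yes

density has SI base units: kg / m^3
kg/m³ reduces to the same SI base units, so it is a valid unit for density.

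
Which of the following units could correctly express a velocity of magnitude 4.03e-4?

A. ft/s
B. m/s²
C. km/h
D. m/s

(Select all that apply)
A, C, D

velocity has SI base units: m / s

Checking each option against m / s:
  A. ft/s: ✓ matches
  B. m/s²: ✗ does not match
  C. km/h: ✓ matches
  D. m/s: ✓ matches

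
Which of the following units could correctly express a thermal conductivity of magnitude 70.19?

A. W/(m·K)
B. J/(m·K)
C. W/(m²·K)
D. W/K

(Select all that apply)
A

thermal conductivity has SI base units: kg * m / (s^3 * K)

Checking each option against kg * m / (s^3 * K):
  A. W/(m·K): ✓ matches
  B. J/(m·K): ✗ does not match
  C. W/(m²·K): ✗ does not match
  D. W/K: ✗ does not match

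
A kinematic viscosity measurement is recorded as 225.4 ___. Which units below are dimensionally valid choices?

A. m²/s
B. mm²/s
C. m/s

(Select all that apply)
A, B

kinematic viscosity has SI base units: m^2 / s

Checking each option against m^2 / s:
  A. m²/s: ✓ matches
  B. mm²/s: ✓ matches
  C. m/s: ✗ does not match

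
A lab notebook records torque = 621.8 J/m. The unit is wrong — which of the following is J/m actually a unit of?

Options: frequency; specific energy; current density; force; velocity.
force

torque should have units dimensionally equivalent to kg * m^2 / s^2 (e.g. N·m).
The given unit 'J/m' reduces to kg * m / s^2. Of the listed options, that is the dimensionality of force.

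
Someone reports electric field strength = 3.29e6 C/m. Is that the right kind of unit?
No

electric field strength has SI base units: kg * m / (A * s^3)
C/m does NOT reduce to kg * m / (A * s^3); a valid unit for electric field strength would be e.g. V/m.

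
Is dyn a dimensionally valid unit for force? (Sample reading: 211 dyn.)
Yes

force has SI base units: kg * m / s^2
dyn reduces to the same SI base units, so it is a valid unit for force.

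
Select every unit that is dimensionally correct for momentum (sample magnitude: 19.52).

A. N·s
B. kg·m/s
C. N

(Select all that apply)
A, B

momentum has SI base units: kg * m / s

Checking each option against kg * m / s:
  A. N·s: ✓ matches
  B. kg·m/s: ✓ matches
  C. N: ✗ does not match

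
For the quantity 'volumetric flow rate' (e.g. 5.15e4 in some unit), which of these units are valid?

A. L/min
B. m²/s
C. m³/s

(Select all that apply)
A, C

volumetric flow rate has SI base units: m^3 / s

Checking each option against m^3 / s:
  A. L/min: ✓ matches
  B. m²/s: ✗ does not match
  C. m³/s: ✓ matches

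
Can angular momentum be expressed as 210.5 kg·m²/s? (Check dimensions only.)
Yes

angular momentum has SI base units: kg * m^2 / s
kg·m²/s reduces to the same SI base units, so it is a valid unit for angular momentum.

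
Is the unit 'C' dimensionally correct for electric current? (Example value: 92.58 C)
No

electric current has SI base units: A
C does NOT reduce to A; a valid unit for electric current would be e.g. A.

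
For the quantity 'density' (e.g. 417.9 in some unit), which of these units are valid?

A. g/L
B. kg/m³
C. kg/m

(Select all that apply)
A, B

density has SI base units: kg / m^3

Checking each option against kg / m^3:
  A. g/L: ✓ matches
  B. kg/m³: ✓ matches
  C. kg/m: ✗ does not match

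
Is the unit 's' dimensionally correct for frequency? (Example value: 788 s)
No

frequency has SI base units: 1 / s
s does NOT reduce to 1 / s; a valid unit for frequency would be e.g. Hz.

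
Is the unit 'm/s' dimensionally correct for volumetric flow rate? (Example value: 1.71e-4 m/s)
No

volumetric flow rate has SI base units: m^3 / s
m/s does NOT reduce to m^3 / s; a valid unit for volumetric flow rate would be e.g. m³/s.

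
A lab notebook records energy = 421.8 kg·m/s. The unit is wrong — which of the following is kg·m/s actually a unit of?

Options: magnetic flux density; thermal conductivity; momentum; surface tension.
momentum

energy should have units dimensionally equivalent to kg * m^2 / s^2 (e.g. J).
The given unit 'kg·m/s' reduces to kg * m / s. Of the listed options, that is the dimensionality of momentum.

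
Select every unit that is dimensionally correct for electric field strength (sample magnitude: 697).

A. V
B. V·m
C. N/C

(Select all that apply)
C

electric field strength has SI base units: kg * m / (A * s^3)

Checking each option against kg * m / (A * s^3):
  A. V: ✗ does not match
  B. V·m: ✗ does not match
  C. N/C: ✓ matches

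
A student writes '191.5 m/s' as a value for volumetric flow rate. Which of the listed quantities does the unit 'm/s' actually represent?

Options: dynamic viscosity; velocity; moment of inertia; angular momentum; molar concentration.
velocity

volumetric flow rate should have units dimensionally equivalent to m^3 / s (e.g. m³/s).
The given unit 'm/s' reduces to m / s. Of the listed options, that is the dimensionality of velocity.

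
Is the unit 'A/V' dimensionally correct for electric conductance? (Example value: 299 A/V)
Yes

electric conductance has SI base units: A^2 * s^3 / (kg * m^2)
A/V reduces to the same SI base units, so it is a valid unit for electric conductance.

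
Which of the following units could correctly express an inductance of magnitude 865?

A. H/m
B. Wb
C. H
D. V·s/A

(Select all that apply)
C, D

inductance has SI base units: kg * m^2 / (A^2 * s^2)

Checking each option against kg * m^2 / (A^2 * s^2):
  A. H/m: ✗ does not match
  B. Wb: ✗ does not match
  C. H: ✓ matches
  D. V·s/A: ✓ matches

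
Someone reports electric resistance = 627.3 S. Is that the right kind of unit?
No

electric resistance has SI base units: kg * m^2 / (A^2 * s^3)
S does NOT reduce to kg * m^2 / (A^2 * s^3); a valid unit for electric resistance would be e.g. Ω.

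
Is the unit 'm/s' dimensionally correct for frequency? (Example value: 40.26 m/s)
No

frequency has SI base units: 1 / s
m/s does NOT reduce to 1 / s; a valid unit for frequency would be e.g. Hz.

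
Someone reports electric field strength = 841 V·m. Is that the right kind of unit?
No

electric field strength has SI base units: kg * m / (A * s^3)
V·m does NOT reduce to kg * m / (A * s^3); a valid unit for electric field strength would be e.g. V/m.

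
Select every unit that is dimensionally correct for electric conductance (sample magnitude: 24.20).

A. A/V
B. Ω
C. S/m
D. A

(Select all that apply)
A

electric conductance has SI base units: A^2 * s^3 / (kg * m^2)

Checking each option against A^2 * s^3 / (kg * m^2):
  A. A/V: ✓ matches
  B. Ω: ✗ does not match
  C. S/m: ✗ does not match
  D. A: ✗ does not match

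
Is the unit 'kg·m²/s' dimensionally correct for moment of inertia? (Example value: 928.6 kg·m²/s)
No

moment of inertia has SI base units: kg * m^2
kg·m²/s does NOT reduce to kg * m^2; a valid unit for moment of inertia would be e.g. kg·m².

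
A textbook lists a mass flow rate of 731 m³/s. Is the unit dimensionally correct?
No

mass flow rate has SI base units: kg / s
m³/s does NOT reduce to kg / s; a valid unit for mass flow rate would be e.g. kg/s.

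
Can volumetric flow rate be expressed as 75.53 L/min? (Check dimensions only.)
Yes

volumetric flow rate has SI base units: m^3 / s
L/min reduces to the same SI base units, so it is a valid unit for volumetric flow rate.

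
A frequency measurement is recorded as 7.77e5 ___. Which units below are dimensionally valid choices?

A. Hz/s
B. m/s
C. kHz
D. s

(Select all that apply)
C

frequency has SI base units: 1 / s

Checking each option against 1 / s:
  A. Hz/s: ✗ does not match
  B. m/s: ✗ does not match
  C. kHz: ✓ matches
  D. s: ✗ does not match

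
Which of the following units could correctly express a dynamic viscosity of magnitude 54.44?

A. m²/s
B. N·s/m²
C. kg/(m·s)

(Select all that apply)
B, C

dynamic viscosity has SI base units: kg / (m * s)

Checking each option against kg / (m * s):
  A. m²/s: ✗ does not match
  B. N·s/m²: ✓ matches
  C. kg/(m·s): ✓ matches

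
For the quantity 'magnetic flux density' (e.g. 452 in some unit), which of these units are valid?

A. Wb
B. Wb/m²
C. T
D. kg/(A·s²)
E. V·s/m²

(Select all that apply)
B, C, D, E

magnetic flux density has SI base units: kg / (A * s^2)

Checking each option against kg / (A * s^2):
  A. Wb: ✗ does not match
  B. Wb/m²: ✓ matches
  C. T: ✓ matches
  D. kg/(A·s²): ✓ matches
  E. V·s/m²: ✓ matches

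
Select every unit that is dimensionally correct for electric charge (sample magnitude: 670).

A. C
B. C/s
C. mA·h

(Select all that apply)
A, C

electric charge has SI base units: A * s

Checking each option against A * s:
  A. C: ✓ matches
  B. C/s: ✗ does not match
  C. mA·h: ✓ matches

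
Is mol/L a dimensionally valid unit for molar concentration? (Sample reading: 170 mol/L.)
Yes

molar concentration has SI base units: mol / m^3
mol/L reduces to the same SI base units, so it is a valid unit for molar concentration.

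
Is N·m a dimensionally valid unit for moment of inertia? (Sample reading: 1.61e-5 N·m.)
No

moment of inertia has SI base units: kg * m^2
N·m does NOT reduce to kg * m^2; a valid unit for moment of inertia would be e.g. kg·m².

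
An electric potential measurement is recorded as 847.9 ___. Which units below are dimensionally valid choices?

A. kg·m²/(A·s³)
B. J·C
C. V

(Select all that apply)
A, C

electric potential has SI base units: kg * m^2 / (A * s^3)

Checking each option against kg * m^2 / (A * s^3):
  A. kg·m²/(A·s³): ✓ matches
  B. J·C: ✗ does not match
  C. V: ✓ matches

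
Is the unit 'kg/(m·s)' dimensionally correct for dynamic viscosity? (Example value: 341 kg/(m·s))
Yes

dynamic viscosity has SI base units: kg / (m * s)
kg/(m·s) reduces to the same SI base units, so it is a valid unit for dynamic viscosity.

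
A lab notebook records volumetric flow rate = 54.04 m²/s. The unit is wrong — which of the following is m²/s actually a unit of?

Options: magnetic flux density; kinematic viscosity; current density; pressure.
kinematic viscosity

volumetric flow rate should have units dimensionally equivalent to m^3 / s (e.g. m³/s).
The given unit 'm²/s' reduces to m^2 / s. Of the listed options, that is the dimensionality of kinematic viscosity.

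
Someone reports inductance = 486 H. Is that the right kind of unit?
Yes

inductance has SI base units: kg * m^2 / (A^2 * s^2)
H reduces to the same SI base units, so it is a valid unit for inductance.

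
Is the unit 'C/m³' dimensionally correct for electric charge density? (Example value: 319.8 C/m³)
Yes

electric charge density has SI base units: A * s / m^3
C/m³ reduces to the same SI base units, so it is a valid unit for electric charge density.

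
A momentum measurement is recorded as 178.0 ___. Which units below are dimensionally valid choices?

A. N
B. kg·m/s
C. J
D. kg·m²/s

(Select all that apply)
B

momentum has SI base units: kg * m / s

Checking each option against kg * m / s:
  A. N: ✗ does not match
  B. kg·m/s: ✓ matches
  C. J: ✗ does not match
  D. kg·m²/s: ✗ does not match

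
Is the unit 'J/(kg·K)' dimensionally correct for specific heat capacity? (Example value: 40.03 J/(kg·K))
Yes

specific heat capacity has SI base units: m^2 / (s^2 * K)
J/(kg·K) reduces to the same SI base units, so it is a valid unit for specific heat capacity.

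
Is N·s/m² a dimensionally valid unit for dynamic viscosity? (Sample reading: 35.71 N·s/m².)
Yes

dynamic viscosity has SI base units: kg / (m * s)
N·s/m² reduces to the same SI base units, so it is a valid unit for dynamic viscosity.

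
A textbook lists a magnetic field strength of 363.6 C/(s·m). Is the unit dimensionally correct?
Yes

magnetic field strength has SI base units: A / m
C/(s·m) reduces to the same SI base units, so it is a valid unit for magnetic field strength.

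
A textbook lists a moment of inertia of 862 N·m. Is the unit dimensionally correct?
No

moment of inertia has SI base units: kg * m^2
N·m does NOT reduce to kg * m^2; a valid unit for moment of inertia would be e.g. kg·m².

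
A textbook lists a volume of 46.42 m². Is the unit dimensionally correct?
No

volume has SI base units: m^3
m² does NOT reduce to m^3; a valid unit for volume would be e.g. m³.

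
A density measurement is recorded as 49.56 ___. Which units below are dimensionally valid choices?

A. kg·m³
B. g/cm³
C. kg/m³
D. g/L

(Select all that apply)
B, C, D

density has SI base units: kg / m^3

Checking each option against kg / m^3:
  A. kg·m³: ✗ does not match
  B. g/cm³: ✓ matches
  C. kg/m³: ✓ matches
  D. g/L: ✓ matches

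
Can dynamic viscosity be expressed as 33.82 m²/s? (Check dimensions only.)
No

dynamic viscosity has SI base units: kg / (m * s)
m²/s does NOT reduce to kg / (m * s); a valid unit for dynamic viscosity would be e.g. Pa·s.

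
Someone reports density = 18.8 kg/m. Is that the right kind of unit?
No

density has SI base units: kg / m^3
kg/m does NOT reduce to kg / m^3; a valid unit for density would be e.g. kg/m³.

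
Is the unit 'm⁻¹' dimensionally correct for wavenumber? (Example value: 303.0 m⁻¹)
Yes

wavenumber has SI base units: 1 / m
m⁻¹ reduces to the same SI base units, so it is a valid unit for wavenumber.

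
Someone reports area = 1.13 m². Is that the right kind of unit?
Yes

area has SI base units: m^2
m² reduces to the same SI base units, so it is a valid unit for area.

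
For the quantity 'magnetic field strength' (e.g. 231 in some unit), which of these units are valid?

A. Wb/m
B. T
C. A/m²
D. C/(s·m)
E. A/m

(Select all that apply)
D, E

magnetic field strength has SI base units: A / m

Checking each option against A / m:
  A. Wb/m: ✗ does not match
  B. T: ✗ does not match
  C. A/m²: ✗ does not match
  D. C/(s·m): ✓ matches
  E. A/m: ✓ matches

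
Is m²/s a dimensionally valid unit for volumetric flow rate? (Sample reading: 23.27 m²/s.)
No

volumetric flow rate has SI base units: m^3 / s
m²/s does NOT reduce to m^3 / s; a valid unit for volumetric flow rate would be e.g. m³/s.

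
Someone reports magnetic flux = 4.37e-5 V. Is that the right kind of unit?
No

magnetic flux has SI base units: kg * m^2 / (A * s^2)
V does NOT reduce to kg * m^2 / (A * s^2); a valid unit for magnetic flux would be e.g. Wb.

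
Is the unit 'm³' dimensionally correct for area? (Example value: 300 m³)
No

area has SI base units: m^2
m³ does NOT reduce to m^2; a valid unit for area would be e.g. m².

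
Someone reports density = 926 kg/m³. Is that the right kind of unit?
Yes

density has SI base units: kg / m^3
kg/m³ reduces to the same SI base units, so it is a valid unit for density.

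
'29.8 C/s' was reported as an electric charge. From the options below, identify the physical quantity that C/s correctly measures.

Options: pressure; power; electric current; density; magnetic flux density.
electric current

electric charge should have units dimensionally equivalent to A * s (e.g. C).
The given unit 'C/s' reduces to A. Of the listed options, that is the dimensionality of electric current.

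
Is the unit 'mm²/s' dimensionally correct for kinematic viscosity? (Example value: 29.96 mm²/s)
Yes

kinematic viscosity has SI base units: m^2 / s
mm²/s reduces to the same SI base units, so it is a valid unit for kinematic viscosity.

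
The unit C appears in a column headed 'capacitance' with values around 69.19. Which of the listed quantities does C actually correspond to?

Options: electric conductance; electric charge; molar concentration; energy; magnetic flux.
electric charge

capacitance should have units dimensionally equivalent to A^2 * s^4 / (kg * m^2) (e.g. F).
The given unit 'C' reduces to A * s. Of the listed options, that is the dimensionality of electric charge.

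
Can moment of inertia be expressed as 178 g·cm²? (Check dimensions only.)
Yes

moment of inertia has SI base units: kg * m^2
g·cm² reduces to the same SI base units, so it is a valid unit for moment of inertia.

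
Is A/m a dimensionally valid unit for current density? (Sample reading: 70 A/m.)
No

current density has SI base units: A / m^2
A/m does NOT reduce to A / m^2; a valid unit for current density would be e.g. A/m².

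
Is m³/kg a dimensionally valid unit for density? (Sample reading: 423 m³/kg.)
No

density has SI base units: kg / m^3
m³/kg does NOT reduce to kg / m^3; a valid unit for density would be e.g. kg/m³.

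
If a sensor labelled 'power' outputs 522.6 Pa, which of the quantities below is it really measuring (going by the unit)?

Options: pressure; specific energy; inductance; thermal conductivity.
pressure

power should have units dimensionally equivalent to kg * m^2 / s^3 (e.g. W).
The given unit 'Pa' reduces to kg / (m * s^2). Of the listed options, that is the dimensionality of pressure.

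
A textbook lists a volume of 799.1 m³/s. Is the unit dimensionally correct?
No

volume has SI base units: m^3
m³/s does NOT reduce to m^3; a valid unit for volume would be e.g. m³.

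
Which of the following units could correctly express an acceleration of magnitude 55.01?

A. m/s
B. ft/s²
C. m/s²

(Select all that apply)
B, C

acceleration has SI base units: m / s^2

Checking each option against m / s^2:
  A. m/s: ✗ does not match
  B. ft/s²: ✓ matches
  C. m/s²: ✓ matches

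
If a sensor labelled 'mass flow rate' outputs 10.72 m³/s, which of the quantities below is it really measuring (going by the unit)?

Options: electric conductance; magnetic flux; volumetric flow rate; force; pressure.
volumetric flow rate

mass flow rate should have units dimensionally equivalent to kg / s (e.g. kg/s).
The given unit 'm³/s' reduces to m^3 / s. Of the listed options, that is the dimensionality of volumetric flow rate.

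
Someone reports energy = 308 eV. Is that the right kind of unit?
Yes

energy has SI base units: kg * m^2 / s^2
eV reduces to the same SI base units, so it is a valid unit for energy.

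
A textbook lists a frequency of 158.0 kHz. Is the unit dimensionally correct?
Yes

frequency has SI base units: 1 / s
kHz reduces to the same SI base units, so it is a valid unit for frequency.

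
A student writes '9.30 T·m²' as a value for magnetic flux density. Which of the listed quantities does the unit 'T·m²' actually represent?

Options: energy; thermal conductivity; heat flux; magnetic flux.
magnetic flux

magnetic flux density should have units dimensionally equivalent to kg / (A * s^2) (e.g. T).
The given unit 'T·m²' reduces to kg * m^2 / (A * s^2). Of the listed options, that is the dimensionality of magnetic flux.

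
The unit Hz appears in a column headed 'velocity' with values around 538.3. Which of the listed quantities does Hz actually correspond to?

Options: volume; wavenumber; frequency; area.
frequency

velocity should have units dimensionally equivalent to m / s (e.g. m/s).
The given unit 'Hz' reduces to 1 / s. Of the listed options, that is the dimensionality of frequency.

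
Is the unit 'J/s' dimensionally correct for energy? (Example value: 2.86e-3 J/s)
No

energy has SI base units: kg * m^2 / s^2
J/s does NOT reduce to kg * m^2 / s^2; a valid unit for energy would be e.g. J.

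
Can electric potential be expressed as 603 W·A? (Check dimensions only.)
No

electric potential has SI base units: kg * m^2 / (A * s^3)
W·A does NOT reduce to kg * m^2 / (A * s^3); a valid unit for electric potential would be e.g. V.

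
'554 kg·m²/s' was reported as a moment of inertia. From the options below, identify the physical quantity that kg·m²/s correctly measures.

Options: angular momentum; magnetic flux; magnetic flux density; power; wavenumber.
angular momentum

moment of inertia should have units dimensionally equivalent to kg * m^2 (e.g. kg·m²).
The given unit 'kg·m²/s' reduces to kg * m^2 / s. Of the listed options, that is the dimensionality of angular momentum.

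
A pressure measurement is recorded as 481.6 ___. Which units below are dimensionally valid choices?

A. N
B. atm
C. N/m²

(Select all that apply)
B, C

pressure has SI base units: kg / (m * s^2)

Checking each option against kg / (m * s^2):
  A. N: ✗ does not match
  B. atm: ✓ matches
  C. N/m²: ✓ matches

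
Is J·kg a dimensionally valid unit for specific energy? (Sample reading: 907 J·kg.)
No

specific energy has SI base units: m^2 / s^2
J·kg does NOT reduce to m^2 / s^2; a valid unit for specific energy would be e.g. J/kg.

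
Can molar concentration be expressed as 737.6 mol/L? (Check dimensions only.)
Yes

molar concentration has SI base units: mol / m^3
mol/L reduces to the same SI base units, so it is a valid unit for molar concentration.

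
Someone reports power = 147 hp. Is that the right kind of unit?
Yes

power has SI base units: kg * m^2 / s^3
hp reduces to the same SI base units, so it is a valid unit for power.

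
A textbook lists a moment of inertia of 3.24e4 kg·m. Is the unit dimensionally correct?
No

moment of inertia has SI base units: kg * m^2
kg·m does NOT reduce to kg * m^2; a valid unit for moment of inertia would be e.g. kg·m².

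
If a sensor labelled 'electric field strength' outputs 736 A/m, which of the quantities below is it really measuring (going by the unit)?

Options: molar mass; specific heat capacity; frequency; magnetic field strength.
magnetic field strength

electric field strength should have units dimensionally equivalent to kg * m / (A * s^3) (e.g. V/m).
The given unit 'A/m' reduces to A / m. Of the listed options, that is the dimensionality of magnetic field strength.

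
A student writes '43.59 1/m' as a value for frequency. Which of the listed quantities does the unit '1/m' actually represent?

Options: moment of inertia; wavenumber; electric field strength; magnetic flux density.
wavenumber

frequency should have units dimensionally equivalent to 1 / s (e.g. Hz).
The given unit '1/m' reduces to 1 / m. Of the listed options, that is the dimensionality of wavenumber.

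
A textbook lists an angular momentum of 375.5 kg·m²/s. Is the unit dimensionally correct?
Yes

angular momentum has SI base units: kg * m^2 / s
kg·m²/s reduces to the same SI base units, so it is a valid unit for angular momentum.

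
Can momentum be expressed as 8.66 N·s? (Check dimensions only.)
Yes

momentum has SI base units: kg * m / s
N·s reduces to the same SI base units, so it is a valid unit for momentum.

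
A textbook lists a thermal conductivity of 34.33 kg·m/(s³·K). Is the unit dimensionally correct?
Yes

thermal conductivity has SI base units: kg * m / (s^3 * K)
kg·m/(s³·K) reduces to the same SI base units, so it is a valid unit for thermal conductivity.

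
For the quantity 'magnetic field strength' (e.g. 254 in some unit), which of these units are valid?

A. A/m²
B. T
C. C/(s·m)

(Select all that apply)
C

magnetic field strength has SI base units: A / m

Checking each option against A / m:
  A. A/m²: ✗ does not match
  B. T: ✗ does not match
  C. C/(s·m): ✓ matches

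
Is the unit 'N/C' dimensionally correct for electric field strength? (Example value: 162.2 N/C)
Yes

electric field strength has SI base units: kg * m / (A * s^3)
N/C reduces to the same SI base units, so it is a valid unit for electric field strength.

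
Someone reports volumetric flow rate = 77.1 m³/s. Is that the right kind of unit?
Yes

volumetric flow rate has SI base units: m^3 / s
m³/s reduces to the same SI base units, so it is a valid unit for volumetric flow rate.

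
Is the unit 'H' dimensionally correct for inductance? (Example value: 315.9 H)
Yes

inductance has SI base units: kg * m^2 / (A^2 * s^2)
H reduces to the same SI base units, so it is a valid unit for inductance.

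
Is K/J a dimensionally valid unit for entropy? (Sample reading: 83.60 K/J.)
No

entropy has SI base units: kg * m^2 / (s^2 * K)
K/J does NOT reduce to kg * m^2 / (s^2 * K); a valid unit for entropy would be e.g. J/K.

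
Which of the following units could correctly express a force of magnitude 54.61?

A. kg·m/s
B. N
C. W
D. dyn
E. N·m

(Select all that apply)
B, D

force has SI base units: kg * m / s^2

Checking each option against kg * m / s^2:
  A. kg·m/s: ✗ does not match
  B. N: ✓ matches
  C. W: ✗ does not match
  D. dyn: ✓ matches
  E. N·m: ✗ does not match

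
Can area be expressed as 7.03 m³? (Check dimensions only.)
No

area has SI base units: m^2
m³ does NOT reduce to m^2; a valid unit for area would be e.g. m².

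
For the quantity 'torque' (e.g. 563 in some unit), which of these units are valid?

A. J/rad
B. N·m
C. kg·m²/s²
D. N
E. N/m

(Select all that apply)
A, B, C

torque has SI base units: kg * m^2 / s^2

Checking each option against kg * m^2 / s^2:
  A. J/rad: ✓ matches
  B. N·m: ✓ matches
  C. kg·m²/s²: ✓ matches
  D. N: ✗ does not match
  E. N/m: ✗ does not match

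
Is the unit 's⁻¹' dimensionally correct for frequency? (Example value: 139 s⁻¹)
Yes

frequency has SI base units: 1 / s
s⁻¹ reduces to the same SI base units, so it is a valid unit for frequency.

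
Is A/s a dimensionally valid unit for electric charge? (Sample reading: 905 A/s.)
No

electric charge has SI base units: A * s
A/s does NOT reduce to A * s; a valid unit for electric charge would be e.g. C.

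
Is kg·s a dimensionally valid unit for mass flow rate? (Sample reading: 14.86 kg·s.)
No

mass flow rate has SI base units: kg / s
kg·s does NOT reduce to kg / s; a valid unit for mass flow rate would be e.g. kg/s.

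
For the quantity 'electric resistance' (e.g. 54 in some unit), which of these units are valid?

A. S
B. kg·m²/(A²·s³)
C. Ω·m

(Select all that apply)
B

electric resistance has SI base units: kg * m^2 / (A^2 * s^3)

Checking each option against kg * m^2 / (A^2 * s^3):
  A. S: ✗ does not match
  B. kg·m²/(A²·s³): ✓ matches
  C. Ω·m: ✗ does not match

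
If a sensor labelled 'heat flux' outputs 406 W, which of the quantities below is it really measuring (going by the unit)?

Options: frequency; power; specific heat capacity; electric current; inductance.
power

heat flux should have units dimensionally equivalent to kg / s^3 (e.g. W/m²).
The given unit 'W' reduces to kg * m^2 / s^3. Of the listed options, that is the dimensionality of power.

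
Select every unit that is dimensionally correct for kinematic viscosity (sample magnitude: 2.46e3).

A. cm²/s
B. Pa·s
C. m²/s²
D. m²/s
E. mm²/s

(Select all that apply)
A, D, E

kinematic viscosity has SI base units: m^2 / s

Checking each option against m^2 / s:
  A. cm²/s: ✓ matches
  B. Pa·s: ✗ does not match
  C. m²/s²: ✗ does not match
  D. m²/s: ✓ matches
  E. mm²/s: ✓ matches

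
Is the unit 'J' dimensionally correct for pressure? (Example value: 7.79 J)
No

pressure has SI base units: kg / (m * s^2)
J does NOT reduce to kg / (m * s^2); a valid unit for pressure would be e.g. Pa.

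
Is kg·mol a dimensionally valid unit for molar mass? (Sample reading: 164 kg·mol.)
No

molar mass has SI base units: kg / mol
kg·mol does NOT reduce to kg / mol; a valid unit for molar mass would be e.g. kg/mol.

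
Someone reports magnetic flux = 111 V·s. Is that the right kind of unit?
Yes

magnetic flux has SI base units: kg * m^2 / (A * s^2)
V·s reduces to the same SI base units, so it is a valid unit for magnetic flux.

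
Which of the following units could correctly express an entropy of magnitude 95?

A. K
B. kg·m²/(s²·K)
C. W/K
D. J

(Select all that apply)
B

entropy has SI base units: kg * m^2 / (s^2 * K)

Checking each option against kg * m^2 / (s^2 * K):
  A. K: ✗ does not match
  B. kg·m²/(s²·K): ✓ matches
  C. W/K: ✗ does not match
  D. J: ✗ does not match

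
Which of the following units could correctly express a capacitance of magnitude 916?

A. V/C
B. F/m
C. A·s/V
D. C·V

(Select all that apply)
C

capacitance has SI base units: A^2 * s^4 / (kg * m^2)

Checking each option against A^2 * s^4 / (kg * m^2):
  A. V/C: ✗ does not match
  B. F/m: ✗ does not match
  C. A·s/V: ✓ matches
  D. C·V: ✗ does not match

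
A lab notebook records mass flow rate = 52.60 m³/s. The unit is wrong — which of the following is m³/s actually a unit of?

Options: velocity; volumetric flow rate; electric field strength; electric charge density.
volumetric flow rate

mass flow rate should have units dimensionally equivalent to kg / s (e.g. kg/s).
The given unit 'm³/s' reduces to m^3 / s. Of the listed options, that is the dimensionality of volumetric flow rate.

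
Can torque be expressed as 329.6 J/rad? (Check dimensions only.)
Yes

torque has SI base units: kg * m^2 / s^2
J/rad reduces to the same SI base units, so it is a valid unit for torque.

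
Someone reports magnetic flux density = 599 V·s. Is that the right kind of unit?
No

magnetic flux density has SI base units: kg / (A * s^2)
V·s does NOT reduce to kg / (A * s^2); a valid unit for magnetic flux density would be e.g. T.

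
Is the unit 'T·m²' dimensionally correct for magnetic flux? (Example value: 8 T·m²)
Yes

magnetic flux has SI base units: kg * m^2 / (A * s^2)
T·m² reduces to the same SI base units, so it is a valid unit for magnetic flux.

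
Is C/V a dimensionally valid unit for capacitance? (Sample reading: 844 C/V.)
Yes

capacitance has SI base units: A^2 * s^4 / (kg * m^2)
C/V reduces to the same SI base units, so it is a valid unit for capacitance.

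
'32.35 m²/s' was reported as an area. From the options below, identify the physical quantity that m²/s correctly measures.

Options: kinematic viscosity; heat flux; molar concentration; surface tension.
kinematic viscosity

area should have units dimensionally equivalent to m^2 (e.g. m²).
The given unit 'm²/s' reduces to m^2 / s. Of the listed options, that is the dimensionality of kinematic viscosity.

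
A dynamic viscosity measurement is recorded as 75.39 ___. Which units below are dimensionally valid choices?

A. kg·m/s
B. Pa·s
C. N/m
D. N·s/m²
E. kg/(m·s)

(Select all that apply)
B, D, E

dynamic viscosity has SI base units: kg / (m * s)

Checking each option against kg / (m * s):
  A. kg·m/s: ✗ does not match
  B. Pa·s: ✓ matches
  C. N/m: ✗ does not match
  D. N·s/m²: ✓ matches
  E. kg/(m·s): ✓ matches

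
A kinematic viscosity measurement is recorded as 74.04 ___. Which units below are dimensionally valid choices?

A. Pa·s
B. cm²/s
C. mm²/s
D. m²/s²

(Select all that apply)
B, C

kinematic viscosity has SI base units: m^2 / s

Checking each option against m^2 / s:
  A. Pa·s: ✗ does not match
  B. cm²/s: ✓ matches
  C. mm²/s: ✓ matches
  D. m²/s²: ✗ does not match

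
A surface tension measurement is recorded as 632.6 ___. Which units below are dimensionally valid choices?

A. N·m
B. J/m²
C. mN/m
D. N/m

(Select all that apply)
B, C, D

surface tension has SI base units: kg / s^2

Checking each option against kg / s^2:
  A. N·m: ✗ does not match
  B. J/m²: ✓ matches
  C. mN/m: ✓ matches
  D. N/m: ✓ matches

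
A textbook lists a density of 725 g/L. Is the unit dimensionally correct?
Yes

density has SI base units: kg / m^3
g/L reduces to the same SI base units, so it is a valid unit for density.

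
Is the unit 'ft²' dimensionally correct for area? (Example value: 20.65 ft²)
Yes

area has SI base units: m^2
ft² reduces to the same SI base units, so it is a valid unit for area.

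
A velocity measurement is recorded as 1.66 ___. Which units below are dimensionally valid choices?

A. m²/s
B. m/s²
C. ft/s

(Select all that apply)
C

velocity has SI base units: m / s

Checking each option against m / s:
  A. m²/s: ✗ does not match
  B. m/s²: ✗ does not match
  C. ft/s: ✓ matches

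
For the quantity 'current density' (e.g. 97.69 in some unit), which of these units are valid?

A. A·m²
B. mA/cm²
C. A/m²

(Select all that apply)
B, C

current density has SI base units: A / m^2

Checking each option against A / m^2:
  A. A·m²: ✗ does not match
  B. mA/cm²: ✓ matches
  C. A/m²: ✓ matches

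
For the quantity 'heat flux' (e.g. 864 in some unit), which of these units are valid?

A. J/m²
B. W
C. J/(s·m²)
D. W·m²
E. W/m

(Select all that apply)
C

heat flux has SI base units: kg / s^3

Checking each option against kg / s^3:
  A. J/m²: ✗ does not match
  B. W: ✗ does not match
  C. J/(s·m²): ✓ matches
  D. W·m²: ✗ does not match
  E. W/m: ✗ does not match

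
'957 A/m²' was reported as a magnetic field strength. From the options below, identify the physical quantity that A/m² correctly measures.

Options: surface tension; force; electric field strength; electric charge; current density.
current density

magnetic field strength should have units dimensionally equivalent to A / m (e.g. A/m).
The given unit 'A/m²' reduces to A / m^2. Of the listed options, that is the dimensionality of current density.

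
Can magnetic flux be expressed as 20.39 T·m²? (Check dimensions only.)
Yes

magnetic flux has SI base units: kg * m^2 / (A * s^2)
T·m² reduces to the same SI base units, so it is a valid unit for magnetic flux.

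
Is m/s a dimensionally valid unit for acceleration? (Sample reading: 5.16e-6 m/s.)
No

acceleration has SI base units: m / s^2
m/s does NOT reduce to m / s^2; a valid unit for acceleration would be e.g. m/s².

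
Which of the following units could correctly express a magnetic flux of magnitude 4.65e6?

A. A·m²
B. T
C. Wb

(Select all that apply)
C

magnetic flux has SI base units: kg * m^2 / (A * s^2)

Checking each option against kg * m^2 / (A * s^2):
  A. A·m²: ✗ does not match
  B. T: ✗ does not match
  C. Wb: ✓ matches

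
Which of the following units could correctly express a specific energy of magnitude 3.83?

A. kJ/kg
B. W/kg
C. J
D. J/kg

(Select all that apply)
A, D

specific energy has SI base units: m^2 / s^2

Checking each option against m^2 / s^2:
  A. kJ/kg: ✓ matches
  B. W/kg: ✗ does not match
  C. J: ✗ does not match
  D. J/kg: ✓ matches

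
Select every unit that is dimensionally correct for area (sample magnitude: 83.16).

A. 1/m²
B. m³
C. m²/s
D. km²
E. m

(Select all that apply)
D

area has SI base units: m^2

Checking each option against m^2:
  A. 1/m²: ✗ does not match
  B. m³: ✗ does not match
  C. m²/s: ✗ does not match
  D. km²: ✓ matches
  E. m: ✗ does not match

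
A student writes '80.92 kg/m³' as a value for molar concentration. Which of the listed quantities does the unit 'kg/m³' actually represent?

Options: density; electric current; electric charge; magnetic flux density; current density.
density

molar concentration should have units dimensionally equivalent to mol / m^3 (e.g. mol/m³).
The given unit 'kg/m³' reduces to kg / m^3. Of the listed options, that is the dimensionality of density.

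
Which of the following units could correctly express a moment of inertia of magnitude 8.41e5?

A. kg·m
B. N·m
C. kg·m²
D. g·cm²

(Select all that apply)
C, D

moment of inertia has SI base units: kg * m^2

Checking each option against kg * m^2:
  A. kg·m: ✗ does not match
  B. N·m: ✗ does not match
  C. kg·m²: ✓ matches
  D. g·cm²: ✓ matches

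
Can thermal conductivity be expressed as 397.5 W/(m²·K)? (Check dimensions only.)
No

thermal conductivity has SI base units: kg * m / (s^3 * K)
W/(m²·K) does NOT reduce to kg * m / (s^3 * K); a valid unit for thermal conductivity would be e.g. W/(m·K).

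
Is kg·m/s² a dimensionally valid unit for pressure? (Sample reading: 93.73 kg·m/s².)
No

pressure has SI base units: kg / (m * s^2)
kg·m/s² does NOT reduce to kg / (m * s^2); a valid unit for pressure would be e.g. Pa.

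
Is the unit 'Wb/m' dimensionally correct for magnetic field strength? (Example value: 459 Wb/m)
No

magnetic field strength has SI base units: A / m
Wb/m does NOT reduce to A / m; a valid unit for magnetic field strength would be e.g. A/m.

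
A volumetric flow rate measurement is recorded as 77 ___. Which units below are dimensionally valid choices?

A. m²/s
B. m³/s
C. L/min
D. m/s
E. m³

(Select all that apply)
B, C

volumetric flow rate has SI base units: m^3 / s

Checking each option against m^3 / s:
  A. m²/s: ✗ does not match
  B. m³/s: ✓ matches
  C. L/min: ✓ matches
  D. m/s: ✗ does not match
  E. m³: ✗ does not match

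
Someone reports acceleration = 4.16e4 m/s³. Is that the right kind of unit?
No

acceleration has SI base units: m / s^2
m/s³ does NOT reduce to m / s^2; a valid unit for acceleration would be e.g. m/s².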